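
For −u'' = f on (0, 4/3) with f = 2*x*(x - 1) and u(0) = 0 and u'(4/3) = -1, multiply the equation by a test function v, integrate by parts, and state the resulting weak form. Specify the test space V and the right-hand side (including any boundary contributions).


V = {v ∈ H^1(0, 4/3) : v(0) = 0} (test functions vanish at x = 0 where u is specified); weak form: ∫_0^4/3 u'v' dx = ∫_0^4/3 (2*x*(x - 1)) v dx − v(4/3) for all v ∈ V.

Multiply both sides by a test function v and integrate from 0 to 4/3:
  ∫_0^4/3 −u''(x) v(x) dx = ∫_0^4/3 f(x) v(x) dx.
Integrate the LHS by parts once:
  ∫_0^4/3 −u'' v dx = −[u'(x) v(x)]_0^4/3 + ∫_0^4/3 u'(x) v'(x) dx.
Thus ∫_0^4/3 u'(x) v'(x) dx = ∫_0^4/3 f(x) v(x) dx + [u'(x) v(x)]_0^4/3.
Choose V so that boundary terms are either known or forced to vanish.
Mixed BC: u(0) = 0 (Dirichlet) and u'(4/3) = -1 (Neumann). Define V = {v ∈ H^1(0, 4/3) : v(0) = 0}. Then [u' v]_0^4/3 = u'(4/3)·v(4/3) − u'(0)·0 = − v(4/3).
Weak formulation: find u (satisfying any essential BC) such that ∫_0^4/3 u'(x) v'(x) dx = ∫_0^4/3 f v dx − v(4/3) for all v ∈ V (Dirichlet at 0 absorbed into V; Neumann datum at x = 4/3 contributes the boundary term).
Substituting f(x) = 2*x*(x - 1), the right-hand side is ∫_0^4/3 (2*x*(x - 1)) v dx − v(4/3).


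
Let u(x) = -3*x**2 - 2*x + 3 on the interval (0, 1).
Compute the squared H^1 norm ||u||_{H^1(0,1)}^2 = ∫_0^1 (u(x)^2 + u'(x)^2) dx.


||u||_{H^1}^2 = 467/15

The H^1 norm (squared) on an interval (0, L) is
  ||u||_{H^1}^2 = ∫_0^L u(x)^2 dx + ∫_0^L u'(x)^2 dx.
Compute u'(x) = -6*x - 2.
Then u(x)^2 = 9*x**4 + 12*x**3 - 14*x**2 - 12*x + 9 and u'(x)^2 = 36*x**2 + 24*x + 4.
Integrate each monomial from 0 to 1 using ∫_0^1 c·x^n dx = c·1^(n+1)/(n+1):
  ∫_0^1 u(x)^2 dx = ∫_0^1 (9*x^4 + 12*x^3 - 14*x^2 - 12*x + 9) dx. Term by term:
    ∫_0^1 9*x^4 dx = 9/5;  ∫_0^1 12*x^3 dx = 3;  ∫_0^1 -14*x^2 dx = -14/3;
    ∫_0^1 -12*x dx = -6;  ∫_0^1 9 dx = 9.
  Sum: 9/5 + 3 − 14/3 − 6 + 9 = 47/15.
  ∫_0^1 u'(x)^2 dx = ∫_0^1 (36*x^2 + 24*x + 4) dx. Term by term:
    ∫_0^1 36*x^2 dx = 12;  ∫_0^1 24*x dx = 12;  ∫_0^1 4 dx = 4.
  Sum: 12 + 12 + 4 = 28.
Adding: ||u||_{H^1}^2 = 47/15 + 28 = 467/15.


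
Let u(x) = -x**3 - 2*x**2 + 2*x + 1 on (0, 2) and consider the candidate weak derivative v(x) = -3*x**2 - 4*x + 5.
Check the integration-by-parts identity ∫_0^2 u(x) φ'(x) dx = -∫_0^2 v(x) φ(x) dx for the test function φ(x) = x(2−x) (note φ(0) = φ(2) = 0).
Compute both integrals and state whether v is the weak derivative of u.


LHS = 112/15, RHS = 52/15. No, v is not the weak derivative of u.

u(x) = -x**3 - 2*x**2 + 2*x + 1, classical derivative u'(x) = -3*x**2 - 4*x + 2.
φ(x) = x(2−x), so φ'(x) = 2 - 2*x.
Note φ(0) = φ(2) = 0, so the boundary term u·φ vanishes.
LHS = ∫_0^2 u(x) φ'(x) dx = ∫_0^2 (2*x^4 + 2*x^3 - 8*x^2 + 2*x + 2) dx. Term by term:
  ∫_0^2 2*x^4 dx = 64/5;  ∫_0^2 2*x^3 dx = 8;  ∫_0^2 -8*x^2 dx = -64/3;
  ∫_0^2 2*x dx = 4;  ∫_0^2 2 dx = 4.
Sum: 64/5 + 8 − 64/3 + 4 + 4 = 112/15.
So LHS = 112/15.
∫_0^2 v(x) φ(x) dx = ∫_0^2 (3*x^4 - 2*x^3 - 13*x^2 + 10*x) dx. Term by term:
  ∫_0^2 3*x^4 dx = 96/5;  ∫_0^2 -2*x^3 dx = -8;  ∫_0^2 -13*x^2 dx = -104/3;
  ∫_0^2 10*x dx = 20.
Sum: 96/5 − 8 − 104/3 + 20 = -52/15.
So RHS = -∫_0^2 v(x) φ(x) dx = 52/15.
LHS − RHS = 4 ≠ 0, so the identity fails.
(For a valid weak derivative the identity must hold for EVERY test function, in particular this one. The failure shows v is NOT the weak derivative of u.)
Correct weak derivative would be u'(x) = -3*x**2 - 4*x + 2.


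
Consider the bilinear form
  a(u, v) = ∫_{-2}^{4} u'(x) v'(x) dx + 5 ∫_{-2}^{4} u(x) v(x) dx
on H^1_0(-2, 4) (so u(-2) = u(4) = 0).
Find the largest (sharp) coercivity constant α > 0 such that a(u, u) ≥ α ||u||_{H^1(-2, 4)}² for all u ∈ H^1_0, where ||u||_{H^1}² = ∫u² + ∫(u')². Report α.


α = 1

Coercivity of a(·,·) on H^1_0(-2, 4) means a(u, u) ≥ α ||u||_{H^1}² for every u ∈ H^1_0.
The interval has length L = 6, and Poincaré/coercivity depend only on L. Here a(u, u) = ∫(u')² + (5)·∫u².
Here c = 5 ≥ 1, so a(u,u) = ∫(u')² + c∫u² ≥ ∫(u')² + ∫u² = ||u||_{H^1}², i.e. α = 1 works. No larger α is possible: a(u,u) ≥ α||u||_{H^1}² means (1−α)∫(u')² ≥ (α−c)∫u², and for the modes u_n = sin(nπ(x−x₀)/L) (x₀ the left endpoint) one has ∫u_n²/∫(u_n')² = (L/(nπ))² → 0, so a(u_n,u_n)/||u_n||_{H^1}² → 1. Hence the optimal constant is α = 1.
Therefore α = 1.


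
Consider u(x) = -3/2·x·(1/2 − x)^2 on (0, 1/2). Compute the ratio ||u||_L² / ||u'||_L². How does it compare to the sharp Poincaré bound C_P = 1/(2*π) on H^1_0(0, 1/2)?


||u||_L² / ||u'||_L² = sqrt(14)/28 < C_P = 1/(2*π).

u(x) = -3/2·x·(1/2 − x)^2, so u'(x) = -9*x^2/2 + 3*x - 3/8.
u(x) = -3/2·x·(1/2 − x)^2 vanishes at x = 0 and x = 1/2, so u ∈ H^1_0(0, 1/2). Differentiate via the product rule and integrate the resulting polynomials term by term.
  ∫_0^1/2 u² dx = ∫_0^1/2 (9*x^6/4 - 9*x^5/2 + 27*x^4/8 - 9*x^3/8 + 9*x^2/64) dx. Term by term:
    ∫_0^1/2 9*x^6/4 dx = 9/3584;  ∫_0^1/2 -9*x^5/2 dx = -3/256;  ∫_0^1/2 27*x^4/8 dx = 27/1280;
    ∫_0^1/2 -9*x^3/8 dx = -9/512;  ∫_0^1/2 9*x^2/64 dx = 3/512.
  Sum: 9/3584 − 3/256 + 27/1280 − 9/512 + 3/512 = 3/17920.
  ∫_0^1/2 (u')² dx = ∫_0^1/2 (81*x^4/4 - 27*x^3 + 99*x^2/8 - 9*x/4 + 9/64) dx. Term by term:
    ∫_0^1/2 81*x^4/4 dx = 81/640;  ∫_0^1/2 -27*x^3 dx = -27/64;  ∫_0^1/2 99*x^2/8 dx = 33/64;
    ∫_0^1/2 -9*x/4 dx = -9/32;  ∫_0^1/2 9/64 dx = 9/128.
  Sum: 81/640 − 27/64 + 33/64 − 9/32 + 9/128 = 3/320.
∫_0^1/2 u² dx = 3/17920, so ||u||_L² = sqrt(210)/1120.
∫_0^1/2 (u')² dx = 3/320, so ||u'||_L² = sqrt(15)/40.
Ratio ||u||_L² / ||u'||_L² = sqrt(14)/28.
Sharp Poincaré constant on H^1_0(0, 1/2) is C_P = L/π = 1/(2*π), achieved by sin(2*π·x).
A polynomial bump cannot attain the sharp Poincaré constant (only the first sine eigenfunction does), so the ratio is strictly less than C_P, consistent with ||u||_L² ≤ C_P ||u'||_L².


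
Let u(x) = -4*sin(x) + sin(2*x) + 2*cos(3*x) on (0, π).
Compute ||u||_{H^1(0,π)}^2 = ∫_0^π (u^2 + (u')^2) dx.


||u||_{H^1(0,π)}^2 = -32 + 77*π/2

u'(x) = -6*sin(3*x) - 4*cos(x) + 2*cos(2*x).
Expand u² and (u')² and integrate term by term on (0, π), using: for integers n ≥ 1, ∫_0^π sin²(nx) dx = ∫_0^π cos²(nx) dx = π/2; for n ≠ n', ∫_0^π sin(nx)sin(n'x) dx = ∫_0^π cos(nx)cos(n'x) dx = 0; and by product-to-sum, ∫_0^π sin(nx)cos(n'x) dx = ½∫_0^π [sin((n+n')x) + sin((n−n')x)] dx, which is 0 when n+n' is even and 2n/(n²−n'²) when n+n' is odd (it need not vanish on (0, π)).
  u² squared terms: (-4)²·∫sin(x)² dx = 16·π/2 = 8*π;  (2)²·∫cos(3x)² dx = 4·π/2 = 2*π;  (1)²·∫sin(2x)² dx = 1·π/2 = π/2.
  u² cross terms: 2·(-4)·(2)·∫sin(x)·cos(3x) dx = -16·(0) = 0;  2·(-4)·(1)·∫sin(x)·sin(2x) dx = -8·(0) = 0;  2·(2)·(1)·∫cos(3x)·sin(2x) dx = 4·(-4/5) = -16/5.
  So ∫_0^π u² dx = 8*π + 2*π + π/2 + 0 + 0 − 16/5 = -16/5 + 21*π/2.
  (u')² squared terms: (-6)²·∫sin(3x)² dx = 36·π/2 = 18*π;  (-4)²·∫cos(x)² dx = 16·π/2 = 8*π;  (2)²·∫cos(2x)² dx = 4·π/2 = 2*π.
  (u')² cross terms: 2·(-6)·(-4)·∫sin(3x)·cos(x) dx = 48·(0) = 0;  2·(-6)·(2)·∫sin(3x)·cos(2x) dx = -24·(6/5) = -144/5;  2·(-4)·(2)·∫cos(x)·cos(2x) dx = -16·(0) = 0.
  So ∫_0^π (u')² dx = 18*π + 8*π + 2*π + 0 − 144/5 + 0 = -144/5 + 28*π.
||u||_{H^1}^2 = (-16/5 + 21*π/2) + (-144/5 + 28*π) = -32 + 77*π/2.


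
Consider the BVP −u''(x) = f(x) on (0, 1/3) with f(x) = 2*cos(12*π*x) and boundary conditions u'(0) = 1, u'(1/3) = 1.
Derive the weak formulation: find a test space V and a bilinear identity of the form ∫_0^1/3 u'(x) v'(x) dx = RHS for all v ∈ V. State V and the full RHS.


V = H^1(0, 1/3) (v unrestricted at boundary; u is determined up to an additive constant); weak form: ∫_0^1/3 u'v' dx = ∫_0^1/3 (2*cos(12*π*x)) v dx + v(1/3) − v(0) for all v ∈ V.

Multiply both sides by a test function v and integrate from 0 to 1/3:
  ∫_0^1/3 −u''(x) v(x) dx = ∫_0^1/3 f(x) v(x) dx.
Integrate the LHS by parts once:
  ∫_0^1/3 −u'' v dx = −[u'(x) v(x)]_0^1/3 + ∫_0^1/3 u'(x) v'(x) dx.
Thus ∫_0^1/3 u'(x) v'(x) dx = ∫_0^1/3 f(x) v(x) dx + [u'(x) v(x)]_0^1/3.
Choose V so that boundary terms are either known or forced to vanish.
u has inhomogeneous Neumann u'(0) = 1, u'(1/3) = 1. [u' v]_0^1/3 = (1)·v(1/3) − (1)·v(0) = v(1/3) − v(0). Take V = H^1(0, 1/3); boundary term becomes part of RHS.
Weak formulation: find u (satisfying any essential BC) such that ∫_0^1/3 u'(x) v'(x) dx = ∫_0^1/3 f v dx + v(1/3) − v(0) for all v ∈ V (Neumann data are natural BCs: they enter the RHS as boundary terms).
Substituting f(x) = 2*cos(12*π*x), the right-hand side is ∫_0^1/3 (2*cos(12*π*x)) v dx + v(1/3) − v(0).
Compatibility check (pure Neumann): taking v ≡ 1 ∈ V gives 0 = ∫_0^1/3 f dx + (1) − (1), i.e. ∫_0^1/3 f dx must equal u'(0) − u'(1/3) = 0. Indeed ∫_0^1/3 (2*cos(12*π*x)) dx = 0, so the data are compatible. The solution is then unique only up to an additive constant (fix it e.g. by requiring ∫_0^1/3 u dx = 0).


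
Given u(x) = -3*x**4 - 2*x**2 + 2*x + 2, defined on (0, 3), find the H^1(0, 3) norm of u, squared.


||u||_{H^1}^2 = 2457093/35

The H^1 norm (squared) on an interval (0, L) is
  ||u||_{H^1}^2 = ∫_0^L u(x)^2 dx + ∫_0^L u'(x)^2 dx.
Compute u'(x) = -12*x**3 - 4*x + 2.
Then u(x)^2 = 9*x**8 + 12*x**6 - 12*x**5 - 8*x**4 - 8*x**3 - 4*x**2 + 8*x + 4 and u'(x)^2 = 144*x**6 + 96*x**4 - 48*x**3 + 16*x**2 - 16*x + 4.
Integrate each monomial from 0 to 3 using ∫_0^3 c·x^n dx = c·3^(n+1)/(n+1):
  ∫_0^3 u(x)^2 dx = ∫_0^3 (9*x^8 + 12*x^6 - 12*x^5 - 8*x^4 - 8*x^3 - 4*x^2 + 8*x + 4) dx. Term by term:
    ∫_0^3 9*x^8 dx = 19683;  ∫_0^3 12*x^6 dx = 26244/7;  ∫_0^3 -12*x^5 dx = -1458;
    ∫_0^3 -8*x^4 dx = -1944/5;  ∫_0^3 -8*x^3 dx = -162;  ∫_0^3 -4*x^2 dx = -36;
    ∫_0^3 8*x dx = 36;  ∫_0^3 4 dx = 12.
  Sum: 19683 + 26244/7 − 1458 − 1944/5 − 162 − 36 + 36 + 12 = 750237/35.
  ∫_0^3 u'(x)^2 dx = ∫_0^3 (144*x^6 + 96*x^4 - 48*x^3 + 16*x^2 - 16*x + 4) dx. Term by term:
    ∫_0^3 144*x^6 dx = 314928/7;  ∫_0^3 96*x^4 dx = 23328/5;  ∫_0^3 -48*x^3 dx = -972;
    ∫_0^3 16*x^2 dx = 144;  ∫_0^3 -16*x dx = -72;  ∫_0^3 4 dx = 12.
  Sum: 314928/7 + 23328/5 − 972 + 144 − 72 + 12 = 1706856/35.
Adding: ||u||_{H^1}^2 = 750237/35 + 1706856/35 = 2457093/35.


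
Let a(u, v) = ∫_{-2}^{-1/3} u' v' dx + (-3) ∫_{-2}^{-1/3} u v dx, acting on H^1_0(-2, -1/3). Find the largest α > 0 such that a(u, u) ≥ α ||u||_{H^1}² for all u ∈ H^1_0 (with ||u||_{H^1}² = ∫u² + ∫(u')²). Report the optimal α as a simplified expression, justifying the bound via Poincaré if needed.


α = 3*(-25 + 3*π^2)/(25 + 9*π^2)

Coercivity of a(·,·) on H^1_0(-2, -1/3) means a(u, u) ≥ α ||u||_{H^1}² for every u ∈ H^1_0.
The interval has length L = 5/3, and Poincaré/coercivity depend only on L. Here a(u, u) = ∫(u')² + (-3)·∫u².
Here c = -3 < 0 with |c| < (π/L)² = 9*π^2/25, so coercivity still holds. The condition a(u,u) ≥ α||u||_{H^1}² reads (1−α)∫(u')² ≥ (α−c)∫u². Any admissible α is ≤ 1 (rapidly oscillating u have ∫u²/∫(u')² → 0), and α = 1 would force 0 ≥ (1−c)∫u², impossible since c < 1; so 1−α > 0. By the sharp Poincaré inequality on H^1_0 of an interval of length L, ∫(u')² ≥ (π/L)²∫u² with equality for the first sine mode sin(π(x−x₀)/L) (x₀ the left endpoint), so the inequality holds for all u iff (1−α)(π/L)² ≥ α − c, i.e. α ≤ ((π/L)² + c)/((π/L)² + 1) = (1 + c(L/π)²)/(1 + (L/π)²). (Direct route, valid since c ≤ 0: Poincaré gives c∫u² ≥ c(L/π)²∫(u')², so a(u,u) ≥ (1 + c(L/π)²)∫(u')², while ||u||_{H^1}² ≤ (1 + (L/π)²)∫(u')²; dividing yields the same α.) With (π/L)² = 9*π^2/25 and c = -3, the largest admissible constant is α = ((π/L)² + c)/((π/L)² + 1).
Simplifying, α = 3*(-25 + 3*π^2)/(25 + 9*π^2).


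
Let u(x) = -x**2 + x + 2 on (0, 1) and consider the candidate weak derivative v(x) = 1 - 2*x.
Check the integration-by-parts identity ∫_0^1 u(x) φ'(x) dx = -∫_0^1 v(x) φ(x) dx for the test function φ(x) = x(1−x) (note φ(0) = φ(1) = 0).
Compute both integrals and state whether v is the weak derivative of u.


LHS = 0, RHS = 0. Yes, v = u' weakly.

u(x) = -x**2 + x + 2, classical derivative u'(x) = 1 - 2*x.
φ(x) = x(1−x), so φ'(x) = 1 - 2*x.
Note φ(0) = φ(1) = 0, so the boundary term u·φ vanishes.
LHS = ∫_0^1 u(x) φ'(x) dx = ∫_0^1 (2*x^3 - 3*x^2 - 3*x + 2) dx. Term by term:
  ∫_0^1 2*x^3 dx = 1/2;  ∫_0^1 -3*x^2 dx = -1;  ∫_0^1 -3*x dx = -3/2;
  ∫_0^1 2 dx = 2.
Sum: 1/2 − 1 − 3/2 + 2 = 0.
So LHS = 0.
∫_0^1 v(x) φ(x) dx = ∫_0^1 (2*x^3 - 3*x^2 + x) dx. Term by term:
  ∫_0^1 2*x^3 dx = 1/2;  ∫_0^1 -3*x^2 dx = -1;  ∫_0^1 x dx = 1/2.
Sum: 1/2 − 1 + 1/2 = 0.
So RHS = -∫_0^1 v(x) φ(x) dx = 0.
LHS = RHS, so the identity holds for this test φ.
Moreover u is smooth here and v(x) = u'(x) = 1 - 2*x pointwise, so the identity holds for every test function. Hence v is the weak derivative of u.


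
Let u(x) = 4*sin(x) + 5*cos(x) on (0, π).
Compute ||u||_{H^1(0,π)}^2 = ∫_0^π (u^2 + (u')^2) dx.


||u||_{H^1(0,π)}^2 = 41*π

u'(x) = -5*sin(x) + 4*cos(x).
Expand u² and (u')² and integrate term by term on (0, π), using: for integers n ≥ 1, ∫_0^π sin²(nx) dx = ∫_0^π cos²(nx) dx = π/2; for n ≠ n', ∫_0^π sin(nx)sin(n'x) dx = ∫_0^π cos(nx)cos(n'x) dx = 0; and by product-to-sum, ∫_0^π sin(nx)cos(n'x) dx = ½∫_0^π [sin((n+n')x) + sin((n−n')x)] dx, which is 0 when n+n' is even and 2n/(n²−n'²) when n+n' is odd (it need not vanish on (0, π)).
  u² squared terms: (4)²·∫sin(x)² dx = 16·π/2 = 8*π;  (5)²·∫cos(x)² dx = 25·π/2 = 25*π/2.
  u² cross terms: 2·(4)·(5)·∫sin(x)·cos(x) dx = 40·(0) = 0.
  So ∫_0^π u² dx = 8*π + 25*π/2 + 0 = 41*π/2.
  (u')² squared terms: (-5)²·∫sin(x)² dx = 25·π/2 = 25*π/2;  (4)²·∫cos(x)² dx = 16·π/2 = 8*π.
  (u')² cross terms: 2·(-5)·(4)·∫sin(x)·cos(x) dx = -40·(0) = 0.
  So ∫_0^π (u')² dx = 25*π/2 + 8*π + 0 = 41*π/2.
||u||_{H^1}^2 = (41*π/2) + (41*π/2) = 41*π.


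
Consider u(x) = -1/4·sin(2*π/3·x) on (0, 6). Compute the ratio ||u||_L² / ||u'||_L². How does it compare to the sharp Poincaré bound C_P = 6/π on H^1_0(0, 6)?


||u||_L² / ||u'||_L² = 3/(2*π) < C_P = 6/π.

u(x) = -1/4·sin(2*π/3·x), so u'(x) = -π*cos(2*π*x/3)/6.
Writing u(x) = A·sin(kπx/L) with A = -1/4 and k = 4, use ∫_0^L sin²(kπx/L) dx = L/2 and ∫_0^L cos²(kπx/L) dx = L/2.
u² = 1/16·sin²(2*π/3·x) and (u')² = π^2/36·cos²(2*π/3·x), and each of sin², cos² integrates to L/2 = 3 over (0, 6).
∫_0^6 u² dx = 3/16, so ||u||_L² = sqrt(3)/4.
∫_0^6 (u')² dx = π^2/12, so ||u'||_L² = sqrt(3)*π/6.
Ratio ||u||_L² / ||u'||_L² = 3/(2*π).
Sharp Poincaré constant on H^1_0(0, 6) is C_P = L/π = 6/π, achieved by sin(π/6·x).
This is the k = 4 harmonic; the ratio L/(kπ) is strictly less than C_P = L/π, consistent with the sharp inequality ||u||_L² ≤ C_P ||u'||_L².


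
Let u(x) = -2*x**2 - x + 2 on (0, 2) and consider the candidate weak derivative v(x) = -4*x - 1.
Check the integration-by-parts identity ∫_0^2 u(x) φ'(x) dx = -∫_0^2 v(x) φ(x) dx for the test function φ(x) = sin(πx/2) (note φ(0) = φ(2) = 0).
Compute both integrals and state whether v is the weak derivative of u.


LHS = 20/π, RHS = 20/π. Yes, v = u' weakly.

u(x) = -2*x**2 - x + 2, classical derivative u'(x) = -4*x - 1.
φ(x) = sin(πx/2), so φ'(x) = π*cos(π*x/2)/2.
Note φ(0) = φ(2) = 0, so the boundary term u·φ vanishes.
LHS = ∫_0^2 u(x) φ'(x) dx = ∫_0^2 (-π*x^2*cos(π*x/2) - π*x*cos(π*x/2)/2 + π*cos(π*x/2)) dx. Term by term:
  ∫_0^2 π*cos(π*x/2) dx = 0;  ∫_0^2 -π*x^2*cos(π*x/2) dx = 16/π;  ∫_0^2 -π*x*cos(π*x/2)/2 dx = 4/π.
Sum: 0 + 16/π + 4/π = 20/π.
So LHS = 20/π.
∫_0^2 v(x) φ(x) dx = ∫_0^2 (-4*x*sin(π*x/2) - sin(π*x/2)) dx. Term by term:
  ∫_0^2 -sin(π*x/2) dx = -4/π;  ∫_0^2 -4*x*sin(π*x/2) dx = -16/π.
Sum: -4/π − 16/π = -20/π.
So RHS = -∫_0^2 v(x) φ(x) dx = 20/π.
LHS = RHS, so the identity holds for this test φ.
Moreover u is smooth here and v(x) = u'(x) = -4*x - 1 pointwise, so the identity holds for every test function. Hence v is the weak derivative of u.


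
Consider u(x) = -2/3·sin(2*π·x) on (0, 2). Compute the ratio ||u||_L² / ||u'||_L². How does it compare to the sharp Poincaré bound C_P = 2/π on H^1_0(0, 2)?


||u||_L² / ||u'||_L² = 1/(2*π) < C_P = 2/π.

u(x) = -2/3·sin(2*π·x), so u'(x) = -4*π*cos(2*π*x)/3.
Writing u(x) = A·sin(kπx/L) with A = -2/3 and k = 4, use ∫_0^L sin²(kπx/L) dx = L/2 and ∫_0^L cos²(kπx/L) dx = L/2.
u² = 4/9·sin²(2*π·x) and (u')² = 16*π^2/9·cos²(2*π·x), and each of sin², cos² integrates to L/2 = 1 over (0, 2).
∫_0^2 u² dx = 4/9, so ||u||_L² = 2/3.
∫_0^2 (u')² dx = 16*π^2/9, so ||u'||_L² = 4*π/3.
Ratio ||u||_L² / ||u'||_L² = 1/(2*π).
Sharp Poincaré constant on H^1_0(0, 2) is C_P = L/π = 2/π, achieved by sin(π/2·x).
This is the k = 4 harmonic; the ratio L/(kπ) is strictly less than C_P = L/π, consistent with the sharp inequality ||u||_L² ≤ C_P ||u'||_L².


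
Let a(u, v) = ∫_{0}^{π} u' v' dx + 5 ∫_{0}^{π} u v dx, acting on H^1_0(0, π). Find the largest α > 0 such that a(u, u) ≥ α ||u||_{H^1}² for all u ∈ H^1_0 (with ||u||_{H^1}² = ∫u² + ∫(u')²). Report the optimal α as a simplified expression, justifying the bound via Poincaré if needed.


α = 1

Coercivity of a(·,·) on H^1_0(0, π) means a(u, u) ≥ α ||u||_{H^1}² for every u ∈ H^1_0.
The interval has length L = π, and Poincaré/coercivity depend only on L. Here a(u, u) = ∫(u')² + (5)·∫u².
Here c = 5 ≥ 1, so a(u,u) = ∫(u')² + c∫u² ≥ ∫(u')² + ∫u² = ||u||_{H^1}², i.e. α = 1 works. No larger α is possible: a(u,u) ≥ α||u||_{H^1}² means (1−α)∫(u')² ≥ (α−c)∫u², and for the modes u_n = sin(nπ(x−x₀)/L) (x₀ the left endpoint) one has ∫u_n²/∫(u_n')² = (L/(nπ))² → 0, so a(u_n,u_n)/||u_n||_{H^1}² → 1. Hence the optimal constant is α = 1.
Therefore α = 1.


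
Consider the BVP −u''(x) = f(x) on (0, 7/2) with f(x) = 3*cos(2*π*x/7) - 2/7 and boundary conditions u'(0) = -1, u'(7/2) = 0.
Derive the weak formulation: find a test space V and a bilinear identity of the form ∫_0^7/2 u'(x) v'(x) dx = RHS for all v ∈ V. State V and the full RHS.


V = H^1(0, 7/2) (v unrestricted at boundary; u is determined up to an additive constant); weak form: ∫_0^7/2 u'v' dx = ∫_0^7/2 (3*cos(2*π*x/7) - 2/7) v dx + v(0) for all v ∈ V.

Multiply both sides by a test function v and integrate from 0 to 7/2:
  ∫_0^7/2 −u''(x) v(x) dx = ∫_0^7/2 f(x) v(x) dx.
Integrate the LHS by parts once:
  ∫_0^7/2 −u'' v dx = −[u'(x) v(x)]_0^7/2 + ∫_0^7/2 u'(x) v'(x) dx.
Thus ∫_0^7/2 u'(x) v'(x) dx = ∫_0^7/2 f(x) v(x) dx + [u'(x) v(x)]_0^7/2.
Choose V so that boundary terms are either known or forced to vanish.
u has inhomogeneous Neumann u'(0) = -1, u'(7/2) = 0. [u' v]_0^7/2 = (0)·v(7/2) − (-1)·v(0) = v(0). Take V = H^1(0, 7/2); boundary term becomes part of RHS.
Weak formulation: find u (satisfying any essential BC) such that ∫_0^7/2 u'(x) v'(x) dx = ∫_0^7/2 f v dx + v(0) for all v ∈ V (Neumann data are natural BCs: they enter the RHS as boundary terms).
Substituting f(x) = 3*cos(2*π*x/7) - 2/7, the right-hand side is ∫_0^7/2 (3*cos(2*π*x/7) - 2/7) v dx + v(0).
Compatibility check (pure Neumann): taking v ≡ 1 ∈ V gives 0 = ∫_0^7/2 f dx + (0) − (-1), i.e. ∫_0^7/2 f dx must equal u'(0) − u'(7/2) = -1. Indeed ∫_0^7/2 (3*cos(2*π*x/7) - 2/7) dx = -1, so the data are compatible. The solution is then unique only up to an additive constant (fix it e.g. by requiring ∫_0^7/2 u dx = 0).


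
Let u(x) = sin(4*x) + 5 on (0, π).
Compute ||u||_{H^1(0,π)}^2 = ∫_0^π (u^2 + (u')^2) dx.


||u||_{H^1(0,π)}^2 = 67*π/2

u'(x) = 4*cos(4*x).
Expand u² and (u')² and integrate term by term on (0, π), using: for integers n ≥ 1, ∫_0^π sin²(nx) dx = ∫_0^π cos²(nx) dx = π/2; for n ≠ n', ∫_0^π sin(nx)sin(n'x) dx = ∫_0^π cos(nx)cos(n'x) dx = 0; and by product-to-sum, ∫_0^π sin(nx)cos(n'x) dx = ½∫_0^π [sin((n+n')x) + sin((n−n')x)] dx, which is 0 when n+n' is even and 2n/(n²−n'²) when n+n' is odd (it need not vanish on (0, π)). For the constant mode: ∫_0^π 1 dx = π, ∫_0^π cos(nx) dx = 0, ∫_0^π sin(nx) dx = (1−(−1)^n)/n.
  u² squared terms: (5)²·∫1 dx = 25·π = 25*π;  (1)²·∫sin(4x)² dx = 1·π/2 = π/2.
  u² cross terms: 2·(5)·(1)·∫1·sin(4x) dx = 10·(0) = 0.
  So ∫_0^π u² dx = 25*π + π/2 + 0 = 51*π/2.
  (u')² squared terms: (4)²·∫cos(4x)² dx = 16·π/2 = 8*π.
  So ∫_0^π (u')² dx = 8*π.
||u||_{H^1}^2 = (51*π/2) + (8*π) = 67*π/2.


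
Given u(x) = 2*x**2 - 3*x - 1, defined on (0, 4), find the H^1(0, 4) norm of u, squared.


||u||_{H^1}^2 = 1976/5

The H^1 norm (squared) on an interval (0, L) is
  ||u||_{H^1}^2 = ∫_0^L u(x)^2 dx + ∫_0^L u'(x)^2 dx.
Compute u'(x) = 4*x - 3.
Then u(x)^2 = 4*x**4 - 12*x**3 + 5*x**2 + 6*x + 1 and u'(x)^2 = 16*x**2 - 24*x + 9.
Integrate each monomial from 0 to 4 using ∫_0^4 c·x^n dx = c·4^(n+1)/(n+1):
  ∫_0^4 u(x)^2 dx = ∫_0^4 (4*x^4 - 12*x^3 + 5*x^2 + 6*x + 1) dx. Term by term:
    ∫_0^4 4*x^4 dx = 4096/5;  ∫_0^4 -12*x^3 dx = -768;  ∫_0^4 5*x^2 dx = 320/3;
    ∫_0^4 6*x dx = 48;  ∫_0^4 1 dx = 4.
  Sum: 4096/5 − 768 + 320/3 + 48 + 4 = 3148/15.
  ∫_0^4 u'(x)^2 dx = ∫_0^4 (16*x^2 - 24*x + 9) dx. Term by term:
    ∫_0^4 16*x^2 dx = 1024/3;  ∫_0^4 -24*x dx = -192;  ∫_0^4 9 dx = 36.
  Sum: 1024/3 − 192 + 36 = 556/3.
Adding: ||u||_{H^1}^2 = 3148/15 + 556/3 = 1976/5.


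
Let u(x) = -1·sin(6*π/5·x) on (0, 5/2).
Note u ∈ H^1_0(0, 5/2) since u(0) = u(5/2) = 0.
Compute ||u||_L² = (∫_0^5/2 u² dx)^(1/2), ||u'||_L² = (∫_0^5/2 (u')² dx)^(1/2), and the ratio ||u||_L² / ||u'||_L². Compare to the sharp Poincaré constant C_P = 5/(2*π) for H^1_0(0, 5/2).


||u||_L² / ||u'||_L² = 5/(6*π) < C_P = 5/(2*π).

u(x) = -1·sin(6*π/5·x), so u'(x) = -6*π*cos(6*π*x/5)/5.
Writing u(x) = A·sin(kπx/L) with A = -1 and k = 3, use ∫_0^L sin²(kπx/L) dx = L/2 and ∫_0^L cos²(kπx/L) dx = L/2.
u² = 1·sin²(6*π/5·x) and (u')² = 36*π^2/25·cos²(6*π/5·x), and each of sin², cos² integrates to L/2 = 5/4 over (0, 5/2).
∫_0^5/2 u² dx = 5/4, so ||u||_L² = sqrt(5)/2.
∫_0^5/2 (u')² dx = 9*π^2/5, so ||u'||_L² = 3*sqrt(5)*π/5.
Ratio ||u||_L² / ||u'||_L² = 5/(6*π).
Sharp Poincaré constant on H^1_0(0, 5/2) is C_P = L/π = 5/(2*π), achieved by sin(2*π/5·x).
This is the k = 3 harmonic; the ratio L/(kπ) is strictly less than C_P = L/π, consistent with the sharp inequality ||u||_L² ≤ C_P ||u'||_L².


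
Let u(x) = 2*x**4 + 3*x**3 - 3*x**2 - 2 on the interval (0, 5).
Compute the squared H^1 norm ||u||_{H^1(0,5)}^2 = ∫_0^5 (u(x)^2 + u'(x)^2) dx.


||u||_{H^1}^2 = 307117645/126

The H^1 norm (squared) on an interval (0, L) is
  ||u||_{H^1}^2 = ∫_0^L u(x)^2 dx + ∫_0^L u'(x)^2 dx.
Compute u'(x) = 8*x**3 + 9*x**2 - 6*x.
Then u(x)^2 = 4*x**8 + 12*x**7 - 3*x**6 - 18*x**5 + x**4 - 12*x**3 + 12*x**2 + 4 and u'(x)^2 = 64*x**6 + 144*x**5 - 15*x**4 - 108*x**3 + 36*x**2.
Integrate each monomial from 0 to 5 using ∫_0^5 c·x^n dx = c·5^(n+1)/(n+1):
  ∫_0^5 u(x)^2 dx = ∫_0^5 (4*x^8 + 12*x^7 - 3*x^6 - 18*x^5 + x^4 - 12*x^3 + 12*x^2 + 4) dx. Term by term:
    ∫_0^5 4*x^8 dx = 7812500/9;  ∫_0^5 12*x^7 dx = 1171875/2;  ∫_0^5 -3*x^6 dx = -234375/7;
    ∫_0^5 -18*x^5 dx = -46875;  ∫_0^5 x^4 dx = 625;  ∫_0^5 -12*x^3 dx = -1875;
    ∫_0^5 12*x^2 dx = 500;  ∫_0^5 4 dx = 20.
  Sum: 7812500/9 + 1171875/2 − 234375/7 − 46875 + 625 − 1875 + 500 + 20 = 172986145/126.
  ∫_0^5 u'(x)^2 dx = ∫_0^5 (64*x^6 + 144*x^5 - 15*x^4 - 108*x^3 + 36*x^2) dx. Term by term:
    ∫_0^5 64*x^6 dx = 5000000/7;  ∫_0^5 144*x^5 dx = 375000;  ∫_0^5 -15*x^4 dx = -9375;
    ∫_0^5 -108*x^3 dx = -16875;  ∫_0^5 36*x^2 dx = 1500.
  Sum: 5000000/7 + 375000 − 9375 − 16875 + 1500 = 7451750/7.
Adding: ||u||_{H^1}^2 = 172986145/126 + 7451750/7 = 307117645/126.


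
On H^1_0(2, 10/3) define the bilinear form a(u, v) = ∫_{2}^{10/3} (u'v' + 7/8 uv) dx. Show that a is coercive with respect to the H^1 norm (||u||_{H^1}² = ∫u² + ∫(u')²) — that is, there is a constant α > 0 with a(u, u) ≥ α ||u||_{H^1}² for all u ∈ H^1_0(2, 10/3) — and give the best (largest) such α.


α = (14 + 9*π^2)/(16 + 9*π^2)

Coercivity of a(·,·) on H^1_0(2, 10/3) means a(u, u) ≥ α ||u||_{H^1}² for every u ∈ H^1_0.
The interval has length L = 4/3, and Poincaré/coercivity depend only on L. Here a(u, u) = ∫(u')² + (7/8)·∫u².
Here 0 < c = 7/8 < 1. The condition a(u,u) ≥ α||u||_{H^1}² reads (1−α)∫(u')² ≥ (α−c)∫u². Any admissible α is ≤ 1 (rapidly oscillating u have ∫u²/∫(u')² → 0), and α = 1 would force 0 ≥ (1−c)∫u², impossible since c < 1; so 1−α > 0. By the sharp Poincaré inequality on H^1_0 of an interval of length L, ∫(u')² ≥ (π/L)²∫u² with equality for the first sine mode sin(π(x−x₀)/L) (x₀ the left endpoint), so the inequality holds for all u iff (1−α)(π/L)² ≥ α − c, i.e. α ≤ ((π/L)² + c)/((π/L)² + 1) = (1 + c(L/π)²)/(1 + (L/π)²). With (π/L)² = 9*π^2/16 and c = 7/8, the largest admissible constant is α = ((π/L)² + c)/((π/L)² + 1).
Simplifying, α = (14 + 9*π^2)/(16 + 9*π^2).


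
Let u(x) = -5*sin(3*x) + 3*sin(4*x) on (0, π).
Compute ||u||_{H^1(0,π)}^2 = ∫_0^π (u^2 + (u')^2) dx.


||u||_{H^1(0,π)}^2 = 403*π/2

u'(x) = -15*cos(3*x) + 12*cos(4*x).
Expand u² and (u')² and integrate term by term on (0, π), using: for integers n ≥ 1, ∫_0^π sin²(nx) dx = ∫_0^π cos²(nx) dx = π/2; for n ≠ n', ∫_0^π sin(nx)sin(n'x) dx = ∫_0^π cos(nx)cos(n'x) dx = 0; and by product-to-sum, ∫_0^π sin(nx)cos(n'x) dx = ½∫_0^π [sin((n+n')x) + sin((n−n')x)] dx, which is 0 when n+n' is even and 2n/(n²−n'²) when n+n' is odd (it need not vanish on (0, π)).
  u² squared terms: (-5)²·∫sin(3x)² dx = 25·π/2 = 25*π/2;  (3)²·∫sin(4x)² dx = 9·π/2 = 9*π/2.
  u² cross terms: 2·(-5)·(3)·∫sin(3x)·sin(4x) dx = -30·(0) = 0.
  So ∫_0^π u² dx = 25*π/2 + 9*π/2 + 0 = 17*π.
  (u')² squared terms: (-15)²·∫cos(3x)² dx = 225·π/2 = 225*π/2;  (12)²·∫cos(4x)² dx = 144·π/2 = 72*π.
  (u')² cross terms: 2·(-15)·(12)·∫cos(3x)·cos(4x) dx = -360·(0) = 0.
  So ∫_0^π (u')² dx = 225*π/2 + 72*π + 0 = 369*π/2.
||u||_{H^1}^2 = (17*π) + (369*π/2) = 403*π/2.


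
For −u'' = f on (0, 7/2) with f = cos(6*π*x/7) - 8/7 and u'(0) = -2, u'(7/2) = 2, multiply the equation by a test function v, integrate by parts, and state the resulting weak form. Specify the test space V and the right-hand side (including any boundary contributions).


V = H^1(0, 7/2) (v unrestricted at boundary; u is determined up to an additive constant); weak form: ∫_0^7/2 u'v' dx = ∫_0^7/2 (cos(6*π*x/7) - 8/7) v dx + 2·v(7/2) + 2·v(0) for all v ∈ V.

Multiply both sides by a test function v and integrate from 0 to 7/2:
  ∫_0^7/2 −u''(x) v(x) dx = ∫_0^7/2 f(x) v(x) dx.
Integrate the LHS by parts once:
  ∫_0^7/2 −u'' v dx = −[u'(x) v(x)]_0^7/2 + ∫_0^7/2 u'(x) v'(x) dx.
Thus ∫_0^7/2 u'(x) v'(x) dx = ∫_0^7/2 f(x) v(x) dx + [u'(x) v(x)]_0^7/2.
Choose V so that boundary terms are either known or forced to vanish.
u has inhomogeneous Neumann u'(0) = -2, u'(7/2) = 2. [u' v]_0^7/2 = (2)·v(7/2) − (-2)·v(0) = 2·v(7/2) + 2·v(0). Take V = H^1(0, 7/2); boundary term becomes part of RHS.
Weak formulation: find u (satisfying any essential BC) such that ∫_0^7/2 u'(x) v'(x) dx = ∫_0^7/2 f v dx + 2·v(7/2) + 2·v(0) for all v ∈ V (Neumann data are natural BCs: they enter the RHS as boundary terms).
Substituting f(x) = cos(6*π*x/7) - 8/7, the right-hand side is ∫_0^7/2 (cos(6*π*x/7) - 8/7) v dx + 2·v(7/2) + 2·v(0).
Compatibility check (pure Neumann): taking v ≡ 1 ∈ V gives 0 = ∫_0^7/2 f dx + (2) − (-2), i.e. ∫_0^7/2 f dx must equal u'(0) − u'(7/2) = -4. Indeed ∫_0^7/2 (cos(6*π*x/7) - 8/7) dx = -4, so the data are compatible. The solution is then unique only up to an additive constant (fix it e.g. by requiring ∫_0^7/2 u dx = 0).


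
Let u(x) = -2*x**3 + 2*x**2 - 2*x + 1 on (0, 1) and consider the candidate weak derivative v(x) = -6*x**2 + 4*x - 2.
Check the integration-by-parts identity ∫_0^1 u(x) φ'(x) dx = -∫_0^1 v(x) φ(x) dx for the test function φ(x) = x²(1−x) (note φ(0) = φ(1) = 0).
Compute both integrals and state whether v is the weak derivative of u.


LHS = 1/6, RHS = 1/6. Yes, v = u' weakly.

u(x) = -2*x**3 + 2*x**2 - 2*x + 1, classical derivative u'(x) = -6*x**2 + 4*x - 2.
φ(x) = x²(1−x), so φ'(x) = x*(2 - 3*x).
Note φ(0) = φ(1) = 0, so the boundary term u·φ vanishes.
LHS = ∫_0^1 u(x) φ'(x) dx = ∫_0^1 (6*x^5 - 10*x^4 + 10*x^3 - 7*x^2 + 2*x) dx. Term by term:
  ∫_0^1 6*x^5 dx = 1;  ∫_0^1 -10*x^4 dx = -2;  ∫_0^1 10*x^3 dx = 5/2;
  ∫_0^1 -7*x^2 dx = -7/3;  ∫_0^1 2*x dx = 1.
Sum: 1 − 2 + 5/2 − 7/3 + 1 = 1/6.
So LHS = 1/6.
∫_0^1 v(x) φ(x) dx = ∫_0^1 (6*x^5 - 10*x^4 + 6*x^3 - 2*x^2) dx. Term by term:
  ∫_0^1 6*x^5 dx = 1;  ∫_0^1 -10*x^4 dx = -2;  ∫_0^1 6*x^3 dx = 3/2;
  ∫_0^1 -2*x^2 dx = -2/3.
Sum: 1 − 2 + 3/2 − 2/3 = -1/6.
So RHS = -∫_0^1 v(x) φ(x) dx = 1/6.
LHS = RHS, so the identity holds for this test φ.
Moreover u is smooth here and v(x) = u'(x) = -6*x**2 + 4*x - 2 pointwise, so the identity holds for every test function. Hence v is the weak derivative of u.


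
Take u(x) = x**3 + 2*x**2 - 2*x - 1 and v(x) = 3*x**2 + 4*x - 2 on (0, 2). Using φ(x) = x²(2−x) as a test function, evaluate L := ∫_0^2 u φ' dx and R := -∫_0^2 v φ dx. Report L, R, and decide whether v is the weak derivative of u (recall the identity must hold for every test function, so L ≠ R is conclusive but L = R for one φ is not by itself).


LHS = -152/15, RHS = -152/15. Yes, v = u' weakly.

u(x) = x**3 + 2*x**2 - 2*x - 1, classical derivative u'(x) = 3*x**2 + 4*x - 2.
φ(x) = x²(2−x), so φ'(x) = x*(4 - 3*x).
Note φ(0) = φ(2) = 0, so the boundary term u·φ vanishes.
LHS = ∫_0^2 u(x) φ'(x) dx = ∫_0^2 (-3*x^5 - 2*x^4 + 14*x^3 - 5*x^2 - 4*x) dx. Term by term:
  ∫_0^2 -3*x^5 dx = -32;  ∫_0^2 -2*x^4 dx = -64/5;  ∫_0^2 14*x^3 dx = 56;
  ∫_0^2 -5*x^2 dx = -40/3;  ∫_0^2 -4*x dx = -8.
Sum: -32 − 64/5 + 56 − 40/3 − 8 = -152/15.
So LHS = -152/15.
∫_0^2 v(x) φ(x) dx = ∫_0^2 (-3*x^5 + 2*x^4 + 10*x^3 - 4*x^2) dx. Term by term:
  ∫_0^2 -3*x^5 dx = -32;  ∫_0^2 2*x^4 dx = 64/5;  ∫_0^2 10*x^3 dx = 40;
  ∫_0^2 -4*x^2 dx = -32/3.
Sum: -32 + 64/5 + 40 − 32/3 = 152/15.
So RHS = -∫_0^2 v(x) φ(x) dx = -152/15.
LHS = RHS, so the identity holds for this test φ.
Moreover u is smooth here and v(x) = u'(x) = 3*x**2 + 4*x - 2 pointwise, so the identity holds for every test function. Hence v is the weak derivative of u.


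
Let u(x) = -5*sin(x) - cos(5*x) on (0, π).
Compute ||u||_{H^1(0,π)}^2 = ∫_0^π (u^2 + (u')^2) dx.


||u||_{H^1(0,π)}^2 = 38*π

u'(x) = 5*sin(5*x) - 5*cos(x).
Expand u² and (u')² and integrate term by term on (0, π), using: for integers n ≥ 1, ∫_0^π sin²(nx) dx = ∫_0^π cos²(nx) dx = π/2; for n ≠ n', ∫_0^π sin(nx)sin(n'x) dx = ∫_0^π cos(nx)cos(n'x) dx = 0; and by product-to-sum, ∫_0^π sin(nx)cos(n'x) dx = ½∫_0^π [sin((n+n')x) + sin((n−n')x)] dx, which is 0 when n+n' is even and 2n/(n²−n'²) when n+n' is odd (it need not vanish on (0, π)).
  u² squared terms: (-1)²·∫cos(5x)² dx = 1·π/2 = π/2;  (-5)²·∫sin(x)² dx = 25·π/2 = 25*π/2.
  u² cross terms: 2·(-1)·(-5)·∫cos(5x)·sin(x) dx = 10·(0) = 0.
  So ∫_0^π u² dx = π/2 + 25*π/2 + 0 = 13*π.
  (u')² squared terms: (-5)²·∫cos(x)² dx = 25·π/2 = 25*π/2;  (5)²·∫sin(5x)² dx = 25·π/2 = 25*π/2.
  (u')² cross terms: 2·(-5)·(5)·∫cos(x)·sin(5x) dx = -50·(0) = 0.
  So ∫_0^π (u')² dx = 25*π/2 + 25*π/2 + 0 = 25*π.
||u||_{H^1}^2 = (13*π) + (25*π) = 38*π.


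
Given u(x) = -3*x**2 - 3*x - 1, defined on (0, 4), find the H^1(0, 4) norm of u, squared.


||u||_{H^1}^2 = 22296/5

The H^1 norm (squared) on an interval (0, L) is
  ||u||_{H^1}^2 = ∫_0^L u(x)^2 dx + ∫_0^L u'(x)^2 dx.
Compute u'(x) = -6*x - 3.
Then u(x)^2 = 9*x**4 + 18*x**3 + 15*x**2 + 6*x + 1 and u'(x)^2 = 36*x**2 + 36*x + 9.
Integrate each monomial from 0 to 4 using ∫_0^4 c·x^n dx = c·4^(n+1)/(n+1):
  ∫_0^4 u(x)^2 dx = ∫_0^4 (9*x^4 + 18*x^3 + 15*x^2 + 6*x + 1) dx. Term by term:
    ∫_0^4 9*x^4 dx = 9216/5;  ∫_0^4 18*x^3 dx = 1152;  ∫_0^4 15*x^2 dx = 320;
    ∫_0^4 6*x dx = 48;  ∫_0^4 1 dx = 4.
  Sum: 9216/5 + 1152 + 320 + 48 + 4 = 16836/5.
  ∫_0^4 u'(x)^2 dx = ∫_0^4 (36*x^2 + 36*x + 9) dx. Term by term:
    ∫_0^4 36*x^2 dx = 768;  ∫_0^4 36*x dx = 288;  ∫_0^4 9 dx = 36.
  Sum: 768 + 288 + 36 = 1092.
Adding: ||u||_{H^1}^2 = 16836/5 + 1092 = 22296/5.


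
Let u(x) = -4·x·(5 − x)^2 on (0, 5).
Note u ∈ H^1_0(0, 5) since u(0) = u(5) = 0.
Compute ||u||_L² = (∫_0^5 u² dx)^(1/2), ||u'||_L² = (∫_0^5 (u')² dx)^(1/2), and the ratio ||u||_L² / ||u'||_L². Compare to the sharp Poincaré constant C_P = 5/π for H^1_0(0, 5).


||u||_L² / ||u'||_L² = 5*sqrt(14)/14 < C_P = 5/π.

u(x) = -4·x·(5 − x)^2, so u'(x) = 4*(5 - 3*x)*(x - 5).
u(x) = -4·x·(5 − x)^2 vanishes at x = 0 and x = 5, so u ∈ H^1_0(0, 5). Differentiate via the product rule and integrate the resulting polynomials term by term.
  ∫_0^5 u² dx = ∫_0^5 (16*x^6 - 320*x^5 + 2400*x^4 - 8000*x^3 + 10000*x^2) dx. Term by term:
    ∫_0^5 16*x^6 dx = 1250000/7;  ∫_0^5 -320*x^5 dx = -2500000/3;  ∫_0^5 2400*x^4 dx = 1500000;
    ∫_0^5 -8000*x^3 dx = -1250000;  ∫_0^5 10000*x^2 dx = 1250000/3.
  Sum: 1250000/7 − 2500000/3 + 1500000 − 1250000 + 1250000/3 = 250000/21.
  ∫_0^5 (u')² dx = ∫_0^5 (144*x^4 - 1920*x^3 + 8800*x^2 - 16000*x + 10000) dx. Term by term:
    ∫_0^5 144*x^4 dx = 90000;  ∫_0^5 -1920*x^3 dx = -300000;  ∫_0^5 8800*x^2 dx = 1100000/3;
    ∫_0^5 -16000*x dx = -200000;  ∫_0^5 10000 dx = 50000.
  Sum: 90000 − 300000 + 1100000/3 − 200000 + 50000 = 20000/3.
∫_0^5 u² dx = 250000/21, so ||u||_L² = 500*sqrt(21)/21.
∫_0^5 (u')² dx = 20000/3, so ||u'||_L² = 100*sqrt(6)/3.
Ratio ||u||_L² / ||u'||_L² = 5*sqrt(14)/14.
Sharp Poincaré constant on H^1_0(0, 5) is C_P = L/π = 5/π, achieved by sin(π/5·x).
A polynomial bump cannot attain the sharp Poincaré constant (only the first sine eigenfunction does), so the ratio is strictly less than C_P, consistent with ||u||_L² ≤ C_P ||u'||_L².


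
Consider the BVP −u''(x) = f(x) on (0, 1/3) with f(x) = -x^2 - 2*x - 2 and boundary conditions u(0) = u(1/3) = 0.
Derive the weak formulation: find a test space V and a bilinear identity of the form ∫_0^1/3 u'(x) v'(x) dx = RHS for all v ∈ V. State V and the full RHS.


V = H^1_0(0, 1/3) (so v(0) = v(1/3) = 0); weak form: ∫_0^1/3 u'v' dx = ∫_0^1/3 (-x^2 - 2*x - 2) v dx for all v ∈ V.

Multiply both sides by a test function v and integrate from 0 to 1/3:
  ∫_0^1/3 −u''(x) v(x) dx = ∫_0^1/3 f(x) v(x) dx.
Integrate the LHS by parts once:
  ∫_0^1/3 −u'' v dx = −[u'(x) v(x)]_0^1/3 + ∫_0^1/3 u'(x) v'(x) dx.
Thus ∫_0^1/3 u'(x) v'(x) dx = ∫_0^1/3 f(x) v(x) dx + [u'(x) v(x)]_0^1/3.
Choose V so that boundary terms are either known or forced to vanish.
u is Dirichlet: u(0) = u(1/3) = 0. Let V = H^1_0(0, 1/3); then v(0) = v(1/3) = 0, and [u' v]_0^1/3 = 0.
Weak formulation: find u (satisfying any essential BC) such that ∫_0^1/3 u'(x) v'(x) dx = ∫_0^1/3 f v dx for all v ∈ V.
Substituting f(x) = -x^2 - 2*x - 2, the right-hand side is ∫_0^1/3 (-x^2 - 2*x - 2) v dx.


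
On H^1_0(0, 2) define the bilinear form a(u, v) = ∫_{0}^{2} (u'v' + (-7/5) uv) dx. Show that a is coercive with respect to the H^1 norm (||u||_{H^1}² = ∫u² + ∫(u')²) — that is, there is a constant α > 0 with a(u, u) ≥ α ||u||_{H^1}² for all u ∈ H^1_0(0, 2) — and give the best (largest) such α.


α = (-28/5 + π^2)/(4 + π^2)

Coercivity of a(·,·) on H^1_0(0, 2) means a(u, u) ≥ α ||u||_{H^1}² for every u ∈ H^1_0.
The interval has length L = 2, and Poincaré/coercivity depend only on L. Here a(u, u) = ∫(u')² + (-7/5)·∫u².
Here c = -7/5 < 0 with |c| < (π/L)² = π^2/4, so coercivity still holds. The condition a(u,u) ≥ α||u||_{H^1}² reads (1−α)∫(u')² ≥ (α−c)∫u². Any admissible α is ≤ 1 (rapidly oscillating u have ∫u²/∫(u')² → 0), and α = 1 would force 0 ≥ (1−c)∫u², impossible since c < 1; so 1−α > 0. By the sharp Poincaré inequality on H^1_0 of an interval of length L, ∫(u')² ≥ (π/L)²∫u² with equality for the first sine mode sin(π(x−x₀)/L) (x₀ the left endpoint), so the inequality holds for all u iff (1−α)(π/L)² ≥ α − c, i.e. α ≤ ((π/L)² + c)/((π/L)² + 1) = (1 + c(L/π)²)/(1 + (L/π)²). (Direct route, valid since c ≤ 0: Poincaré gives c∫u² ≥ c(L/π)²∫(u')², so a(u,u) ≥ (1 + c(L/π)²)∫(u')², while ||u||_{H^1}² ≤ (1 + (L/π)²)∫(u')²; dividing yields the same α.) With (π/L)² = π^2/4 and c = -7/5, the largest admissible constant is α = ((π/L)² + c)/((π/L)² + 1).
Simplifying, α = (-28/5 + π^2)/(4 + π^2).


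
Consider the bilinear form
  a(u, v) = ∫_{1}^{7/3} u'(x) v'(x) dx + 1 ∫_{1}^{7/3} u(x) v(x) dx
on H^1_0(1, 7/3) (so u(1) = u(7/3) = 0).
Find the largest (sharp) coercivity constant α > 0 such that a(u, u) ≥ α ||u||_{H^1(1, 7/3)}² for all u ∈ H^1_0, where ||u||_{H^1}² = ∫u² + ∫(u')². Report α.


α = 1

Coercivity of a(·,·) on H^1_0(1, 7/3) means a(u, u) ≥ α ||u||_{H^1}² for every u ∈ H^1_0.
The interval has length L = 4/3, and Poincaré/coercivity depend only on L. Here a(u, u) = ∫(u')² + (1)·∫u².
Here c = 1 ≥ 1, so a(u,u) = ∫(u')² + c∫u² ≥ ∫(u')² + ∫u² = ||u||_{H^1}², i.e. α = 1 works. No larger α is possible: a(u,u) ≥ α||u||_{H^1}² means (1−α)∫(u')² ≥ (α−c)∫u², and for the modes u_n = sin(nπ(x−x₀)/L) (x₀ the left endpoint) one has ∫u_n²/∫(u_n')² = (L/(nπ))² → 0, so a(u_n,u_n)/||u_n||_{H^1}² → 1. Hence the optimal constant is α = 1.
Therefore α = 1.


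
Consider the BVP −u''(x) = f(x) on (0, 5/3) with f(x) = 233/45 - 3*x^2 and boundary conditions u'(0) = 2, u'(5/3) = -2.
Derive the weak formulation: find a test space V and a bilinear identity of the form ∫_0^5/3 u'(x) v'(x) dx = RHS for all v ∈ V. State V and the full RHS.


V = H^1(0, 5/3) (v unrestricted at boundary; u is determined up to an additive constant); weak form: ∫_0^5/3 u'v' dx = ∫_0^5/3 (233/45 - 3*x^2) v dx − 2·v(5/3) − 2·v(0) for all v ∈ V.

Multiply both sides by a test function v and integrate from 0 to 5/3:
  ∫_0^5/3 −u''(x) v(x) dx = ∫_0^5/3 f(x) v(x) dx.
Integrate the LHS by parts once:
  ∫_0^5/3 −u'' v dx = −[u'(x) v(x)]_0^5/3 + ∫_0^5/3 u'(x) v'(x) dx.
Thus ∫_0^5/3 u'(x) v'(x) dx = ∫_0^5/3 f(x) v(x) dx + [u'(x) v(x)]_0^5/3.
Choose V so that boundary terms are either known or forced to vanish.
u has inhomogeneous Neumann u'(0) = 2, u'(5/3) = -2. [u' v]_0^5/3 = (-2)·v(5/3) − (2)·v(0) = − 2·v(5/3) − 2·v(0). Take V = H^1(0, 5/3); boundary term becomes part of RHS.
Weak formulation: find u (satisfying any essential BC) such that ∫_0^5/3 u'(x) v'(x) dx = ∫_0^5/3 f v dx − 2·v(5/3) − 2·v(0) for all v ∈ V (Neumann data are natural BCs: they enter the RHS as boundary terms).
Substituting f(x) = 233/45 - 3*x^2, the right-hand side is ∫_0^5/3 (233/45 - 3*x^2) v dx − 2·v(5/3) − 2·v(0).
Compatibility check (pure Neumann): taking v ≡ 1 ∈ V gives 0 = ∫_0^5/3 f dx + (-2) − (2), i.e. ∫_0^5/3 f dx must equal u'(0) − u'(5/3) = 4. Indeed ∫_0^5/3 (233/45 - 3*x^2) dx = 4, so the data are compatible. The solution is then unique only up to an additive constant (fix it e.g. by requiring ∫_0^5/3 u dx = 0).
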